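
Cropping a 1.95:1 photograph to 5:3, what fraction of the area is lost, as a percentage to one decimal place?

14.5%

Going from 1.95:1 to 5:3 means cutting width while keeping height.
Area ratio = (1.667)/(1.950) = 85.47%; the remaining 14.53% is cropped out.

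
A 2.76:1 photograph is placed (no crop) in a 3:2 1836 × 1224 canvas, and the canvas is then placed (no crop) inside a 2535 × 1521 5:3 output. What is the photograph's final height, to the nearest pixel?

827 px

First fit — 2.76:1 into 1836×1224 spans the width: 1836.00 × 665.22.
Second fit — the 3:2 canvas into 2535×1521 spans the height: 2281.50 × 1521.00 (×1.2426 from 1836×1224).
The photograph scales with it: height 665.22 × 1.2426 ≈ 826.63.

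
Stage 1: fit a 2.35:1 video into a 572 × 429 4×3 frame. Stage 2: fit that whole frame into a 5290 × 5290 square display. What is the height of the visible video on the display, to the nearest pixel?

2.35:1 in 572×429: fills the width, so the video is 572.00 × 243.40.
4×3 in 5290×5290: fills the width, so the intermediate becomes 5290.00 × 3967.50 — a scale of ×9.2483.
Applying the same ×9.2483: 243.40 → 2251.06.

2251 px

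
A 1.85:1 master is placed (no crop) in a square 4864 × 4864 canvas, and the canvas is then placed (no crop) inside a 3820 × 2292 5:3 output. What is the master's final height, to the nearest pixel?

1239 px

Inside the 4864×4864 canvas the master is width-limited at 4864.00 × 2629.19.
square in 3820×2292: fills the height, so the intermediate becomes 2292.00 × 2292.00 — a scale of ×0.4712.
The master scales with it: height 2629.19 × 0.4712 ≈ 1238.92.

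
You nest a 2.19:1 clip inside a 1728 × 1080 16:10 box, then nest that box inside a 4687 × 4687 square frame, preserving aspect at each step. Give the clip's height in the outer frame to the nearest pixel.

2.19:1 in 1728×1080: fills the width, so the clip is 1728.00 × 789.04.
Second fit — the 16:10 canvas into 4687×4687 spans the width: 4687.00 × 2929.38 (×2.7124 from 1728×1080).
Applying the same ×2.7124: 789.04 → 2140.18.

2140 px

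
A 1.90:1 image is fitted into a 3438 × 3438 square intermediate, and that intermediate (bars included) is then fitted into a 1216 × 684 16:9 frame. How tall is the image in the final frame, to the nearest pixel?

360 px

First fit — 1.90:1 into 3438×3438 spans the width: 3438.00 × 1809.47.
The square canvas is height-limited in 1216×684, giving 684.00 × 684.00; scale factor 0.1990.
Applying the same ×0.1990: 1809.47 → 360.00.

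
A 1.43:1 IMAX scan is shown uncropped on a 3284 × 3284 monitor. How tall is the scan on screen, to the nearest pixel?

2297 px

Since 1.430 > 1.000, the scan is width-limited.
The scan is 3284 / 1.430 ≈ 2296.50 px tall.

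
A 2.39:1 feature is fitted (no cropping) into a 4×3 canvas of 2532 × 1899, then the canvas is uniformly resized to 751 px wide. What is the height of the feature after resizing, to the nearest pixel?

314 px

At 2532×1899 the feature is width-limited, so height = 2532 / 2.390 ≈ 1059.41 px.
Scaling 2532 → 751 is ×0.2966, so the height becomes 1059.41 × 0.2966 ≈ 314.23 px.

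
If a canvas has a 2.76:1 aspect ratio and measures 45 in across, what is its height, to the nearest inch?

At 2.76:1, 45 / 2.760 ≈ 16.30.

16 in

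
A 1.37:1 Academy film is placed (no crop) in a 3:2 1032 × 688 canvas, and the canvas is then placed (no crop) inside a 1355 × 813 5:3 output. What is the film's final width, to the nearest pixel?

1114 px

First fit — 1.37:1 Academy into 1032×688 spans the height: 942.56 × 688.00.
The 3:2 canvas is height-limited in 1355×813, giving 1219.50 × 813.00; scale factor 1.1817.
Applying the same ×1.1817: 942.56 → 1113.81.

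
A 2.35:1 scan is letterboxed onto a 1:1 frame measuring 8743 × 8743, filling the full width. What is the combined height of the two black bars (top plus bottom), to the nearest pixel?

5023 px

The scan is 8743 / 2.350 ≈ 3720.43 px tall.
Black = 8743 − 3720.43 = 5022.57 px.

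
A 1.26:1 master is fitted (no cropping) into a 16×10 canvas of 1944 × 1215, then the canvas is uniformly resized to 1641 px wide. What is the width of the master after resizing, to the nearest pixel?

In the 1944×1215 frame the master fills the height: width = 1215 × 1.260 ≈ 1530.90 px.
Scaling 1944 → 1641 is ×0.8441, so the width becomes 1530.90 × 0.8441 ≈ 1292.29 px.

1292 px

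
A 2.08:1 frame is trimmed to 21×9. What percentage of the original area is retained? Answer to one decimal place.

89.1%

The width stays; only height is cut (since 21×9 is wider than 2.08:1).
(2.080)/(2.333) ≈ 0.891 of the area survives.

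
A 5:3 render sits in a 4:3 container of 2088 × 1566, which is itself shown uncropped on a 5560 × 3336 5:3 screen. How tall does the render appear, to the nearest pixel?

2669 px

First fit — 5:3 into 2088×1566 spans the width: 2088.00 × 1252.80.
The 4:3 canvas is height-limited in 5560×3336, giving 4448.00 × 3336.00; scale factor 2.1303.
So the render's height is 1252.80 × 2.1303 ≈ 2668.80.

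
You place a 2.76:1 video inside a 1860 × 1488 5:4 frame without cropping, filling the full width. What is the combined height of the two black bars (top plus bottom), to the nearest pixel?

The video is 1860 / 2.760 ≈ 673.91 px tall.
1488 − 673.91 = 814.09 px of bars.

814 px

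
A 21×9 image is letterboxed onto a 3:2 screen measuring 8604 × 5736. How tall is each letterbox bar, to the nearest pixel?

1024 px

21×9 is wider than 3:2, so it spans the full width.
The image is 8604 × 9/21 ≈ 3687.43 px tall.
5736 − 3687.43 = 2048.57 px of bars (1024.29 each).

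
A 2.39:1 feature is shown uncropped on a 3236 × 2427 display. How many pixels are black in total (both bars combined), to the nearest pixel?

3472309 pixels

2.39:1 (2.390) > 4:3 (1.333), so the feature fills the width.
That makes the image 1353.9749 px tall (3236 / 2.390).
2427 − 1353.9749 = 1073.0251 px of bars.
Bar area = 1073.0251 × 3236 ≈ 3472309 px.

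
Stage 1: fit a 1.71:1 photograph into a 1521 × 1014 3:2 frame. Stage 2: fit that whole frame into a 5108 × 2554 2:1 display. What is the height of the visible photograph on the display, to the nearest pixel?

1.71:1 in 1521×1014: fills the width, so the photograph is 1521.00 × 889.47.
3:2 in 5108×2554: fills the height, so the intermediate becomes 3831.00 × 2554.00 — a scale of ×2.5187.
Applying the same ×2.5187: 889.47 → 2240.35.

2240 px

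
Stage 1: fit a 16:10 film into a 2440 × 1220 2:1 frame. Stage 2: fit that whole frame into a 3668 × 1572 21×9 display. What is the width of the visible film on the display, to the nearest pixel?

16:10 in 2440×1220: fills the height, so the film is 1952.00 × 1220.00.
The 2:1 canvas is height-limited in 3668×1572, giving 3144.00 × 1572.00; scale factor 1.2885.
The film scales with it: width 1952.00 × 1.2885 ≈ 2515.20.

2515 px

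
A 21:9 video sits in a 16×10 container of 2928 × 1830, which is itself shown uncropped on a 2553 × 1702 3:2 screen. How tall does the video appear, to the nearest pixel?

21:9 in 2928×1830: fills the width, so the video is 2928.00 × 1254.86.
Second fit — the 16×10 canvas into 2553×1702 spans the width: 2553.00 × 1595.62 (×0.8719 from 2928×1830).
The video scales with it: height 1254.86 × 0.8719 ≈ 1094.14.

1094 px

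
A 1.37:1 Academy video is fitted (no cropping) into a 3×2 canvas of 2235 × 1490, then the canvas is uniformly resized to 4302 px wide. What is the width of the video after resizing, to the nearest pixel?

3929 px

Fitted into 2235×1490, the video spans the height; its width is 1490 × 1.370 ≈ 2041.30 px.
Scaling 2235 → 4302 is ×1.9248, so the width becomes 2041.30 × 1.9248 ≈ 3929.16 px.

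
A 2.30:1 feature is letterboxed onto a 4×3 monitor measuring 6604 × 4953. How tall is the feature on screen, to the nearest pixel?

2.30:1 (2.300) > 4×3 (1.333), so the feature fills the width.
That makes the image 2871.30 px tall (6604 / 2.300).

2871 px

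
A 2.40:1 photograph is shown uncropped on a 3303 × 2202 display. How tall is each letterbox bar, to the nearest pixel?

Since 2.400 > 1.500, the photograph is width-limited.
Content height = 3303 / 2.400 ≈ 1376.25 px.
Black = 2202 − 1376.25 = 825.75 px, or 412.88 per bar.

413 px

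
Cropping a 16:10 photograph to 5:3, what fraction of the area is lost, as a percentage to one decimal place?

4.0%

Going from 16:10 to 5:3 means cutting height while keeping width.
(1.600)/(1.667) ≈ 0.960 of the area survives, leaving 4.00% discarded.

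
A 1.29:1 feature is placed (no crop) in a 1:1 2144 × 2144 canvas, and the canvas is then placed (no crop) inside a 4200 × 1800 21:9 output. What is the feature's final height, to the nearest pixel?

1395 px

1.29:1 in 2144×2144: fills the width, so the feature is 2144.00 × 1662.02.
Second fit — the 1:1 canvas into 4200×1800 spans the height: 1800.00 × 1800.00 (×0.8396 from 2144×2144).
So the feature's height is 1662.02 × 0.8396 ≈ 1395.35.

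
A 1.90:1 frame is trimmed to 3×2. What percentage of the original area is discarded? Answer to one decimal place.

21.1%

The height stays; only width is cut (since 3×2 is narrower than 1.90:1).
Area ratio = (1.500)/(1.900) = 78.95%; the remaining 21.05% is cropped out.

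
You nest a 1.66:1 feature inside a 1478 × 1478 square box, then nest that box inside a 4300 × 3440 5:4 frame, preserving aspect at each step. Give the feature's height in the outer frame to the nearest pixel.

2072 px

1.66:1 in 1478×1478: fills the width, so the feature is 1478.00 × 890.36.
Second fit — the square canvas into 4300×3440 spans the height: 3440.00 × 3440.00 (×2.3275 from 1478×1478).
So the feature's height is 890.36 × 2.3275 ≈ 2072.29.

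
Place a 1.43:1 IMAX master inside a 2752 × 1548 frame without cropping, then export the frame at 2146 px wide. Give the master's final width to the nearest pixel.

In the 2752×1548 frame the master fills the height: width = 1548 × 1.430 ≈ 2213.64 px.
Resizing to 2146 px wide multiplies everything by 0.7798: 2213.64 → 1726.19 px.

1726 px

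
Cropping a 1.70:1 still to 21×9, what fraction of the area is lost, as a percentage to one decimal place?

27.1%

The width stays; only height is cut (since 21×9 is wider than 1.70:1).
Area ratio = (1.700)/(2.333) = 72.86%; the remaining 27.14% is cropped out.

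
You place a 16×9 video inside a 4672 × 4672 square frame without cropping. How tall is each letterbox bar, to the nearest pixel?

1022 px

16×9 (1.778) > square (1.000), so the video fills the width.
That makes the image 2628.00 px tall (4672 × 9/16).
Leftover height: 4672 − 2628.00 = 2044.00 px → 1022.00 each side.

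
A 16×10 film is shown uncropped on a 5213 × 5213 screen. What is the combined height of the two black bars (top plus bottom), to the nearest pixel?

1955 px

16×10 (1.600) > 1:1 (1.000), so the film fills the width.
Content height = 5213 × 10/16 ≈ 3258.12 px.
5213 − 3258.12 = 1954.88 px of bars.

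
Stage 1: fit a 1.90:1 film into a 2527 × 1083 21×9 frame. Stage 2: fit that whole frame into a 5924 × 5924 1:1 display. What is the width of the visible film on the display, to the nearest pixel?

4824 px

First fit — 1.90:1 into 2527×1083 spans the height: 2057.70 × 1083.00.
Second fit — the 21×9 canvas into 5924×5924 spans the width: 5924.00 × 2538.86 (×2.3443 from 2527×1083).
Applying the same ×2.3443: 2057.70 → 4823.83.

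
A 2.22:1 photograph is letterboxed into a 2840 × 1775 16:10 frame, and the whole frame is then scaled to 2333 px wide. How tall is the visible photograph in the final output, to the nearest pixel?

1051 px

Fitted into 2840×1775, the photograph spans the width; its height is 2840 / 2.220 ≈ 1279.28 px.
The frame scales by 2333/2840 = 0.8215; 1279.28 × 0.8215 ≈ 1050.90 px.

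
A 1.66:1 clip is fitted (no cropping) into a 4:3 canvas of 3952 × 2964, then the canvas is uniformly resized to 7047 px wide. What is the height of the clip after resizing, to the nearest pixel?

4245 px

In the 3952×2964 frame the clip fills the width: height = 3952 / 1.660 ≈ 2380.72 px.
The frame scales by 7047/3952 = 1.7831; 2380.72 × 1.7831 ≈ 4245.18 px.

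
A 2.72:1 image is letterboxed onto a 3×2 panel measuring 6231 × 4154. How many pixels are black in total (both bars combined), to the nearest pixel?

2.72:1 is wider than 3×2, so it spans the full width.
The image is 6231 / 2.720 ≈ 2290.8088 px tall.
Black = 4154 − 2290.8088 = 1863.1912 px.
Bar area = 1863.1912 × 6231 ≈ 11609544 px.

11609544 pixels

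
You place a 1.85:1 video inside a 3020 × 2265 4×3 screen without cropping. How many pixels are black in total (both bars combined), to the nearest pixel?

1910354 pixels

1.85:1 (1.850) > 4×3 (1.333), so the video fills the width.
That makes the image 1632.4324 px tall (3020 / 1.850).
Leftover height: 2265 − 1632.4324 = 632.5676 px.
Bar area = 632.5676 × 3020 ≈ 1910354 px.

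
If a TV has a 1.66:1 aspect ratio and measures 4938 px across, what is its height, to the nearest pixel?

At 1.66:1, 4938 / 1.660 ≈ 2974.70.

2975 px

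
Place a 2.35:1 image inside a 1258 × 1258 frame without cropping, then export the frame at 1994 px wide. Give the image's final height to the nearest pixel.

849 px

In the 1258×1258 frame the image fills the width: height = 1258 / 2.350 ≈ 535.32 px.
Resizing to 1994 px wide multiplies everything by 1.5851: 535.32 → 848.51 px.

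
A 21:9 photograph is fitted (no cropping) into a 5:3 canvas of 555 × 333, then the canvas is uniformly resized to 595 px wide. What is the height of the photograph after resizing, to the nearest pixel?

At 555×333 the photograph is width-limited, so height = 555 × 9/21 ≈ 237.86 px.
Resizing to 595 px wide multiplies everything by 1.0721: 237.86 → 255.00 px.

255 px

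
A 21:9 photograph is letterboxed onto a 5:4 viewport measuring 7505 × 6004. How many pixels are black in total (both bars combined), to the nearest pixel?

21:9 (2.333) > 5:4 (1.250), so the photograph fills the width.
Content height = 7505 × 9/21 ≈ 3216.4286 px.
6004 − 3216.4286 = 2787.5714 px of bars.
Across the 7505-px span: 2787.5714 × 7505 ≈ 20920724 px.

20920724 pixels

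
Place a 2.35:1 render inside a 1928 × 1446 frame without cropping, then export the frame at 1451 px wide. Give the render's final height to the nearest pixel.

At 1928×1446 the render is width-limited, so height = 1928 / 2.350 ≈ 820.43 px.
Resizing to 1451 px wide multiplies everything by 0.7526: 820.43 → 617.45 px.

617 px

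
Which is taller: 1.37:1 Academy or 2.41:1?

1.37 and 2.41; 2.41 > 1.37. The smaller width-to-height ratio is the taller frame.

1.37:1 Academy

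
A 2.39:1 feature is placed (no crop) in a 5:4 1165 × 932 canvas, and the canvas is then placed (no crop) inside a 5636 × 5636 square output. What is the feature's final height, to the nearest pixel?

2.39:1 in 1165×932: fills the width, so the feature is 1165.00 × 487.45.
5:4 in 5636×5636: fills the width, so the intermediate becomes 5636.00 × 4508.80 — a scale of ×4.8378.
Applying the same ×4.8378: 487.45 → 2358.16.

2358 px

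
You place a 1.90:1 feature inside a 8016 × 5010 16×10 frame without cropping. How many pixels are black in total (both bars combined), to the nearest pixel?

6341078 pixels

Since 1.900 > 1.600, the feature is width-limited.
The feature is 8016 / 1.900 ≈ 4218.9474 px tall.
5010 − 4218.9474 = 791.0526 px of bars.
Across the 8016-px span: 791.0526 × 8016 ≈ 6341078 px.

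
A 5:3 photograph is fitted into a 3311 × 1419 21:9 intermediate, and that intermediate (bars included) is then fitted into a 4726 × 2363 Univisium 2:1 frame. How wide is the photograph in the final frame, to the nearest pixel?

Inside the 3311×1419 canvas the photograph is height-limited at 2365.00 × 1419.00.
Second fit — the 21:9 canvas into 4726×2363 spans the width: 4726.00 × 2025.43 (×1.4274 from 3311×1419).
Applying the same ×1.4274: 2365.00 → 3375.71.

3376 px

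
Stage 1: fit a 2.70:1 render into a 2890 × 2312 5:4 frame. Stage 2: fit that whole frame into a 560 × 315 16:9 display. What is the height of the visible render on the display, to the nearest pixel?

Inside the 2890×2312 canvas the render is width-limited at 2890.00 × 1070.37.
The 5:4 canvas is height-limited in 560×315, giving 393.75 × 315.00; scale factor 0.1362.
The render scales with it: height 1070.37 × 0.1362 ≈ 145.83.

146 px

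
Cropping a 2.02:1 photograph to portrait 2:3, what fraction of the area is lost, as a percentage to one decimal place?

Going from 2.02:1 to portrait 2:3 means cutting width while keeping height.
Area ratio = (0.667)/(2.020) = 33.00%; the remaining 67.00% is cropped out.

67.0%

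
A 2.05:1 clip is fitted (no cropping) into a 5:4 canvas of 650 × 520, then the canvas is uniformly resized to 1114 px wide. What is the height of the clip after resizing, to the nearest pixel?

In the 650×520 frame the clip fills the width: height = 650 / 2.050 ≈ 317.07 px.
Scaling 650 → 1114 is ×1.7138, so the height becomes 317.07 × 1.7138 ≈ 543.41 px.

543 px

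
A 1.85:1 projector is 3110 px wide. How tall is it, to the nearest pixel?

Height = 3110 / 1.850 = 1681.08.

1681 px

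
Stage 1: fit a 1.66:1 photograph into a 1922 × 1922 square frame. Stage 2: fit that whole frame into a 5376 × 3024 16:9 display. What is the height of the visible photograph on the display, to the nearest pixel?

1.66:1 in 1922×1922: fills the width, so the photograph is 1922.00 × 1157.83.
Second fit — the square canvas into 5376×3024 spans the height: 3024.00 × 3024.00 (×1.5734 from 1922×1922).
The photograph scales with it: height 1157.83 × 1.5734 ≈ 1821.69.

1822 px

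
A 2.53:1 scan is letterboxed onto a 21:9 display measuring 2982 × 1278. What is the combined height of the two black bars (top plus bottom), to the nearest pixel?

99 px

2.53:1 (2.530) > 21:9 (2.333), so the scan fills the width.
The scan is 2982 / 2.530 ≈ 1178.66 px tall.
Leftover height: 1278 − 1178.66 = 99.34 px.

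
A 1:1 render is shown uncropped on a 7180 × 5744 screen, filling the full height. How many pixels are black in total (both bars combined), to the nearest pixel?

8248384 pixels

That makes the image 5744.0000 px wide (5744 × 1/1).
Black = 7180 − 5744.0000 = 1436.0000 px.
That's 1436.0000 × 5744 ≈ 8248384 black pixels.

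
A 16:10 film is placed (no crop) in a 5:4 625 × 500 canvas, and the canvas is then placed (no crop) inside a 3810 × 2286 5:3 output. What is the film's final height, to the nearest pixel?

First fit — 16:10 into 625×500 spans the width: 625.00 × 390.62.
Second fit — the 5:4 canvas into 3810×2286 spans the height: 2857.50 × 2286.00 (×4.5720 from 625×500).
So the film's height is 390.62 × 4.5720 ≈ 1785.94.

1786 px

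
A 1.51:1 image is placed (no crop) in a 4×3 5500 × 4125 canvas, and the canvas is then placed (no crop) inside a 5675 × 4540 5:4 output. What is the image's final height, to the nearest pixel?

3758 px

Inside the 5500×4125 canvas the image is width-limited at 5500.00 × 3642.38.
Second fit — the 4×3 canvas into 5675×4540 spans the width: 5675.00 × 4256.25 (×1.0318 from 5500×4125).
The image scales with it: height 3642.38 × 1.0318 ≈ 3758.28.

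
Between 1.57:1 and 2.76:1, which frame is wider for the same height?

1.57 and 2.76; 2.76 > 1.57.

2.76:1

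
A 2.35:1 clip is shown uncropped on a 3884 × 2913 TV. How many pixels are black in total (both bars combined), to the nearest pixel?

2.35:1 (2.350) > 4×3 (1.333), so the clip fills the width.
The clip is 3884 / 2.350 ≈ 1652.7660 px tall.
2913 − 1652.7660 = 1260.2340 px of bars.
Bar area = 1260.2340 × 3884 ≈ 4894749 px.

4894749 pixels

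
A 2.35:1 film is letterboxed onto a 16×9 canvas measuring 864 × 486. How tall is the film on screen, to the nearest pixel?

368 px

2.35:1 is wider than 16×9, so it spans the full width.
The film is 864 / 2.350 ≈ 367.66 px tall.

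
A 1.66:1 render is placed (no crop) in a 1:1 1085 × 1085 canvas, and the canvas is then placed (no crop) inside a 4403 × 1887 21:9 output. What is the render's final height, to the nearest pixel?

1137 px

Inside the 1085×1085 canvas the render is width-limited at 1085.00 × 653.61.
The 1:1 canvas is height-limited in 4403×1887, giving 1887.00 × 1887.00; scale factor 1.7392.
The render scales with it: height 653.61 × 1.7392 ≈ 1136.75.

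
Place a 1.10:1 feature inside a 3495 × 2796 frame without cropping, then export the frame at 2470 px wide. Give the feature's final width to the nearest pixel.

2174 px

At 3495×2796 the feature is height-limited, so width = 2796 × 1.100 ≈ 3075.60 px.
Scaling 3495 → 2470 is ×0.7067, so the width becomes 3075.60 × 0.7067 ≈ 2173.60 px.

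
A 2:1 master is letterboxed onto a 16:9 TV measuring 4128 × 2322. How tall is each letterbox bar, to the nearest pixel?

129 px

Since 2.000 > 1.778, the master is width-limited.
That makes the image 2064.00 px tall (4128 × 1/2).
Black = 2322 − 2064.00 = 258.00 px, or 129.00 per bar.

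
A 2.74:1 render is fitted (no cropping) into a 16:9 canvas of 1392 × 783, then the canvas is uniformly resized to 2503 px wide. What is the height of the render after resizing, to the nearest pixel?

At 1392×783 the render is width-limited, so height = 1392 / 2.740 ≈ 508.03 px.
Scaling 1392 → 2503 is ×1.7981, so the height becomes 508.03 × 1.7981 ≈ 913.50 px.

914 px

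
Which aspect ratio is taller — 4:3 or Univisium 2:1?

4:3

4:3 = 1.333 and Univisium 2:1 = 2; 2 > 1.333. The smaller width-to-height ratio is the taller frame.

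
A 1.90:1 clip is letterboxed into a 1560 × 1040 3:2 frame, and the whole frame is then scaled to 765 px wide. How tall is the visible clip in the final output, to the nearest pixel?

403 px

Fitted into 1560×1040, the clip spans the width; its height is 1560 / 1.900 ≈ 821.05 px.
Resizing to 765 px wide multiplies everything by 0.4904: 821.05 → 402.63 px.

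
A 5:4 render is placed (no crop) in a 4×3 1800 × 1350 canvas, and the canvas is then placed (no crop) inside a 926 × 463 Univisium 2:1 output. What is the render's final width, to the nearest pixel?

579 px

5:4 in 1800×1350: fills the height, so the render is 1687.50 × 1350.00.
Second fit — the 4×3 canvas into 926×463 spans the height: 617.33 × 463.00 (×0.3430 from 1800×1350).
Applying the same ×0.3430: 1687.50 → 578.75.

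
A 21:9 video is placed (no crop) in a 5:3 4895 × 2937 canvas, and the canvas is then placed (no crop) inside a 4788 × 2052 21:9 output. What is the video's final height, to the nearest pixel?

1466 px

21:9 in 4895×2937: fills the width, so the video is 4895.00 × 2097.86.
5:3 in 4788×2052: fills the height, so the intermediate becomes 3420.00 × 2052.00 — a scale of ×0.6987.
So the video's height is 2097.86 × 0.6987 ≈ 1465.71.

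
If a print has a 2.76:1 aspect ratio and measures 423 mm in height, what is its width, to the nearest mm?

1167 mm

423 × 2.760 = 1167.48.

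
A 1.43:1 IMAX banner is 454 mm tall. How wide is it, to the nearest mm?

At 1.43:1 IMAX, 454 × 1.430 ≈ 649.22.

649 mm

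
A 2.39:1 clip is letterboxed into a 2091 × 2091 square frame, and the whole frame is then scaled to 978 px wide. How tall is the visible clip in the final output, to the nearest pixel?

In the 2091×2091 frame the clip fills the width: height = 2091 / 2.390 ≈ 874.90 px.
Scaling 2091 → 978 is ×0.4677, so the height becomes 874.90 × 0.4677 ≈ 409.21 px.

409 px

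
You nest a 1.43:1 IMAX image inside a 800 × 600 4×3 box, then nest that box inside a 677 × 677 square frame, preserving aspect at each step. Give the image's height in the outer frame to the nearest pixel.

First fit — 1.43:1 IMAX into 800×600 spans the width: 800.00 × 559.44.
The 4×3 canvas is width-limited in 677×677, giving 677.00 × 507.75; scale factor 0.8462.
Applying the same ×0.8462: 559.44 → 473.43.

473 px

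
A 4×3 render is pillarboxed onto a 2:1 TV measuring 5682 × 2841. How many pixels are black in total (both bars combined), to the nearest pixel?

5380854 pixels

Since 1.333 < 2.000, the render is height-limited.
Content width = 2841 × 4/3 ≈ 3788.0000 px.
5682 − 3788.0000 = 1894.0000 px of bars.
Across the 2841-px span: 1894.0000 × 2841 ≈ 5380854 px.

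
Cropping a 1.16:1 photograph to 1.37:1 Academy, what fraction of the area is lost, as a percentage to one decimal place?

The width stays; only height is cut (since 1.37:1 Academy is wider than 1.16:1).
Area ratio = (1.160)/(1.370) = 84.67%; the remaining 15.33% is cropped out.

15.3%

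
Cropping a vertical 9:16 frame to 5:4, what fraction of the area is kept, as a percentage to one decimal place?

45.0%

Going from vertical 9:16 to 5:4 means cutting height while keeping width.
(0.562)/(1.250) ≈ 0.450 of the area survives.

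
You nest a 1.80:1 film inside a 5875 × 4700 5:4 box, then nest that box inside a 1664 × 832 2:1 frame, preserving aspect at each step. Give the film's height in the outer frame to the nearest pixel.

First fit — 1.80:1 into 5875×4700 spans the width: 5875.00 × 3263.89.
Second fit — the 5:4 canvas into 1664×832 spans the height: 1040.00 × 832.00 (×0.1770 from 5875×4700).
So the film's height is 3263.89 × 0.1770 ≈ 577.78.

578 px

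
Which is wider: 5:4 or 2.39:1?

5:4 = 1.25 and 2.39; 2.39 > 1.25.

2.39:1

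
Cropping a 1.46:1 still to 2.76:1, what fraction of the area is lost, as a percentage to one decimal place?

The width stays; only height is cut (since 2.76:1 is wider than 1.46:1).
Fraction kept = (1.460)/(2.760) ≈ 52.90%, so 47.10% is lost.

47.1%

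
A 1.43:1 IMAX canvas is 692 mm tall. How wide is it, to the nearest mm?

Width = 692 × 1.430 = 989.56.

990 mm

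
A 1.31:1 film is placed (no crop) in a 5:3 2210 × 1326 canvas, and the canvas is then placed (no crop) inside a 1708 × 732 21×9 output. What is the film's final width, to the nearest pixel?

First fit — 1.31:1 into 2210×1326 spans the height: 1737.06 × 1326.00.
Second fit — the 5:3 canvas into 1708×732 spans the height: 1220.00 × 732.00 (×0.5520 from 2210×1326).
The film scales with it: width 1737.06 × 0.5520 ≈ 958.92.

959 px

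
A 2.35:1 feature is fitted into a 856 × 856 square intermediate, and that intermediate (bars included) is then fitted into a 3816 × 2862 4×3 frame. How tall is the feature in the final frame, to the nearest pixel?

2.35:1 in 856×856: fills the width, so the feature is 856.00 × 364.26.
Second fit — the square canvas into 3816×2862 spans the height: 2862.00 × 2862.00 (×3.3435 from 856×856).
So the feature's height is 364.26 × 3.3435 ≈ 1217.87.

1218 px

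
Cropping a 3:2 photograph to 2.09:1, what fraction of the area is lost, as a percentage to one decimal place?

Going from 3:2 to 2.09:1 means cutting height while keeping width.
Fraction kept = (1.500)/(2.090) ≈ 71.77%, so 28.23% is lost.

28.2%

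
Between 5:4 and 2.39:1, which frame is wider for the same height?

2.39:1

5:4 = 1.25 and 2.39; 2.39 > 1.25.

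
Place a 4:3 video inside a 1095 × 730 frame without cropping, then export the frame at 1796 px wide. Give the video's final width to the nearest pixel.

In the 1095×730 frame the video fills the height: width = 730 × 4/3 ≈ 973.33 px.
The frame scales by 1796/1095 = 1.6402; 973.33 × 1.6402 ≈ 1596.44 px.

1596 px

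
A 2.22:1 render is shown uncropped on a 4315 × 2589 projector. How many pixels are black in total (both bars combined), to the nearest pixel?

2.22:1 (2.220) > 5:3 (1.667), so the render fills the width.
The render is 4315 / 2.220 ≈ 1943.6937 px tall.
2589 − 1943.6937 = 645.3063 px of bars.
That's 645.3063 × 4315 ≈ 2784497 black pixels.

2784497 pixels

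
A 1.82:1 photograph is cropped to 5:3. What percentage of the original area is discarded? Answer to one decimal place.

8.4%

The height stays; only width is cut (since 5:3 is narrower than 1.82:1).
Fraction kept = (1.667)/(1.820) ≈ 91.58%, so 8.42% is lost.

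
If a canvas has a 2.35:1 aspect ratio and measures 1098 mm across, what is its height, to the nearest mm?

467 mm

Height = 1098 / 2.350 = 467.23.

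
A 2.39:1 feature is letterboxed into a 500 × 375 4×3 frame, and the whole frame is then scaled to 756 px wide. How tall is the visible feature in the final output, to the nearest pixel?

Fitted into 500×375, the feature spans the width; its height is 500 / 2.390 ≈ 209.21 px.
Scaling 500 → 756 is ×1.5120, so the height becomes 209.21 × 1.5120 ≈ 316.32 px.

316 px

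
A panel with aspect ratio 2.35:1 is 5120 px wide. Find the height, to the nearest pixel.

Height = 5120 / 2.350 = 2178.72.

2179 px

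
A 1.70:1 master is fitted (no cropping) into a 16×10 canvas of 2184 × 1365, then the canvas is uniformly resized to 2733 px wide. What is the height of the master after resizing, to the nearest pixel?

1608 px

At 2184×1365 the master is width-limited, so height = 2184 / 1.700 ≈ 1284.71 px.
The frame scales by 2733/2184 = 1.2514; 1284.71 × 1.2514 ≈ 1607.65 px.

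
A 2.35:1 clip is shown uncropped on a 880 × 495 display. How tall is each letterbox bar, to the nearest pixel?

60 px

Since 2.350 > 1.778, the clip is width-limited.
That makes the image 374.47 px tall (880 / 2.350).
Leftover height: 495 − 374.47 = 120.53 px → 60.27 each side.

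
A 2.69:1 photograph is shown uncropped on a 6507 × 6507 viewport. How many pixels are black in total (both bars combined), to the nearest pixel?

2.69:1 is wider than square, so it spans the full width.
The photograph is 6507 / 2.690 ≈ 2418.9591 px tall.
6507 − 2418.9591 = 4088.0409 px of bars.
That's 4088.0409 × 6507 ≈ 26600882 black pixels.

26600882 pixels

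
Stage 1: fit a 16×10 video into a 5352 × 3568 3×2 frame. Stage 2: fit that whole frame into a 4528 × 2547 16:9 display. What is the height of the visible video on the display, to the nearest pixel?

Inside the 5352×3568 canvas the video is width-limited at 5352.00 × 3345.00.
Second fit — the 3×2 canvas into 4528×2547 spans the height: 3820.50 × 2547.00 (×0.7138 from 5352×3568).
The video scales with it: height 3345.00 × 0.7138 ≈ 2387.81.

2388 px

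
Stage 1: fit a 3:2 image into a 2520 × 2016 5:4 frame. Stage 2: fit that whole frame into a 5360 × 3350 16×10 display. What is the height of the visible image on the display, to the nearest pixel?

First fit — 3:2 into 2520×2016 spans the width: 2520.00 × 1680.00.
Second fit — the 5:4 canvas into 5360×3350 spans the height: 4187.50 × 3350.00 (×1.6617 from 2520×2016).
The image scales with it: height 1680.00 × 1.6617 ≈ 2791.67.

2792 px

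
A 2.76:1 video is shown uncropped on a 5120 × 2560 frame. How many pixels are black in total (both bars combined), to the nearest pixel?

3609229 pixels

Since 2.760 > 2.000, the video is width-limited.
The video is 5120 / 2.760 ≈ 1855.0725 px tall.
2560 − 1855.0725 = 704.9275 px of bars.
That's 704.9275 × 5120 ≈ 3609229 black pixels.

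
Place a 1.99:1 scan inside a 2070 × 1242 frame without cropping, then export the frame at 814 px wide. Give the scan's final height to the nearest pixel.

In the 2070×1242 frame the scan fills the width: height = 2070 / 1.990 ≈ 1040.20 px.
Scaling 2070 → 814 is ×0.3932, so the height becomes 1040.20 × 0.3932 ≈ 409.05 px.

409 px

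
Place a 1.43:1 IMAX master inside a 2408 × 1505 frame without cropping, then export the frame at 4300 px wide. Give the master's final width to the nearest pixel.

In the 2408×1505 frame the master fills the height: width = 1505 × 1.430 ≈ 2152.15 px.
The frame scales by 4300/2408 = 1.7857; 2152.15 × 1.7857 ≈ 3843.12 px.

3843 px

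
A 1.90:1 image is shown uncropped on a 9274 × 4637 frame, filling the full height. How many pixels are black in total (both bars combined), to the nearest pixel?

2150177 pixels

The image is 4637 × 1.900 ≈ 8810.3000 px wide.
Black = 9274 − 8810.3000 = 463.7000 px.
Bar area = 463.7000 × 4637 ≈ 2150177 px.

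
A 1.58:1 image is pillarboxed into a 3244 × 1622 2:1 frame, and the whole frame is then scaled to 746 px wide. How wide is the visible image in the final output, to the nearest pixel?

Fitted into 3244×1622, the image spans the height; its width is 1622 × 1.580 ≈ 2562.76 px.
Scaling 3244 → 746 is ×0.2300, so the width becomes 2562.76 × 0.2300 ≈ 589.34 px.

589 px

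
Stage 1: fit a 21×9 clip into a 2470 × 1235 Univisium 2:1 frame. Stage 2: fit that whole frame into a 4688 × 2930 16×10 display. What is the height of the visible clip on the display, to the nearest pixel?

Inside the 2470×1235 canvas the clip is width-limited at 2470.00 × 1058.57.
Second fit — the Univisium 2:1 canvas into 4688×2930 spans the width: 4688.00 × 2344.00 (×1.8980 from 2470×1235).
Applying the same ×1.8980: 1058.57 → 2009.14.

2009 px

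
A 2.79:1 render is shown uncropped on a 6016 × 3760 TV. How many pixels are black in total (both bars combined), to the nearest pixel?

9648025 pixels

2.79:1 (2.790) > 16×10 (1.600), so the render fills the width.
Content height = 6016 / 2.790 ≈ 2156.2724 px.
Leftover height: 3760 − 2156.2724 = 1603.7276 px.
Across the 6016-px span: 1603.7276 × 6016 ≈ 9648025 px.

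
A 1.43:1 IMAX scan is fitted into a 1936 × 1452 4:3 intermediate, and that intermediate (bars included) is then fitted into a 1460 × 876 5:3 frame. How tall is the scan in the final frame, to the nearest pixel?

1.43:1 IMAX in 1936×1452: fills the width, so the scan is 1936.00 × 1353.85.
4:3 in 1460×876: fills the height, so the intermediate becomes 1168.00 × 876.00 — a scale of ×0.6033.
The scan scales with it: height 1353.85 × 0.6033 ≈ 816.78.

817 px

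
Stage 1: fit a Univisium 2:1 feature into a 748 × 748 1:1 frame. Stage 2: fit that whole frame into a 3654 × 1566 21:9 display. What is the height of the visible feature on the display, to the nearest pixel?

First fit — Univisium 2:1 into 748×748 spans the width: 748.00 × 374.00.
The 1:1 canvas is height-limited in 3654×1566, giving 1566.00 × 1566.00; scale factor 2.0936.
So the feature's height is 374.00 × 2.0936 ≈ 783.00.

783 px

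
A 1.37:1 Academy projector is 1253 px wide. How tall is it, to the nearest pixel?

1253 / 1.370 = 914.60.

915 px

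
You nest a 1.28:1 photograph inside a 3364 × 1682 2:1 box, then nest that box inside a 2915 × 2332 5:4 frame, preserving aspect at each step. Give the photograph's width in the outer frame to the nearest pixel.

First fit — 1.28:1 into 3364×1682 spans the height: 2152.96 × 1682.00.
Second fit — the 2:1 canvas into 2915×2332 spans the width: 2915.00 × 1457.50 (×0.8665 from 3364×1682).
Applying the same ×0.8665: 2152.96 → 1865.60.

1866 px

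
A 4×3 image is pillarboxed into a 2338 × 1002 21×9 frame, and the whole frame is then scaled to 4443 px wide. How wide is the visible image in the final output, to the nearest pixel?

At 2338×1002 the image is height-limited, so width = 1002 × 4/3 ≈ 1336.00 px.
Resizing to 4443 px wide multiplies everything by 1.9003: 1336.00 → 2538.86 px.

2539 px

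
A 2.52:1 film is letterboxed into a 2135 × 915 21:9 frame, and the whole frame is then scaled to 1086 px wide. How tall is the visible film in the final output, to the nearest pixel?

431 px

Fitted into 2135×915, the film spans the width; its height is 2135 / 2.520 ≈ 847.22 px.
The frame scales by 1086/2135 = 0.5087; 847.22 × 0.5087 ≈ 430.95 px.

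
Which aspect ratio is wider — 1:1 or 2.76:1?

2.76:1

1 and 2.76; 2.76 > 1.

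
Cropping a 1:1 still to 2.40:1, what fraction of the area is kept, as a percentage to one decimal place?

41.7%

The width stays; only height is cut (since 2.40:1 is wider than 1:1).
Fraction kept = (1.000)/(2.400) ≈ 41.67%.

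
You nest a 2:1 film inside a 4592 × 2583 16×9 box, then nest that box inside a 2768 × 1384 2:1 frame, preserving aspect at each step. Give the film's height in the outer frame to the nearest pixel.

1230 px

First fit — 2:1 into 4592×2583 spans the width: 4592.00 × 2296.00.
16×9 in 2768×1384: fills the height, so the intermediate becomes 2460.44 × 1384.00 — a scale of ×0.5358.
Applying the same ×0.5358: 2296.00 → 1230.22.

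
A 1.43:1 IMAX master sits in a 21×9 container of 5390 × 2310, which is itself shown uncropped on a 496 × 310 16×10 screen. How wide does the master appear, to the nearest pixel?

1.43:1 IMAX in 5390×2310: fills the height, so the master is 3303.30 × 2310.00.
The 21×9 canvas is width-limited in 496×310, giving 496.00 × 212.57; scale factor 0.0920.
So the master's width is 3303.30 × 0.0920 ≈ 303.98.

304 px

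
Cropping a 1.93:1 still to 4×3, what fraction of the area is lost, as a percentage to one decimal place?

Going from 1.93:1 to 4×3 means cutting width while keeping height.
Area ratio = (1.333)/(1.930) = 69.08%; the remaining 30.92% is cropped out.

30.9%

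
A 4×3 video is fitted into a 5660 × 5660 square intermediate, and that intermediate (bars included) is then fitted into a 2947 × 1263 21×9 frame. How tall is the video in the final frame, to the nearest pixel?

First fit — 4×3 into 5660×5660 spans the width: 5660.00 × 4245.00.
The square canvas is height-limited in 2947×1263, giving 1263.00 × 1263.00; scale factor 0.2231.
Applying the same ×0.2231: 4245.00 → 947.25.

947 px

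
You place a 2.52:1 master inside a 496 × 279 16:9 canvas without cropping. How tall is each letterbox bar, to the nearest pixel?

41 px

Since 2.520 > 1.778, the master is width-limited.
That makes the image 196.83 px tall (496 / 2.520).
Leftover height: 279 − 196.83 = 82.17 px → 41.09 each side.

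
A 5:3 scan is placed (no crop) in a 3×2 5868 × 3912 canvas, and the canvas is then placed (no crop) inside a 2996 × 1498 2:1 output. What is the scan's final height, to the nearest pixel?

1348 px

Inside the 5868×3912 canvas the scan is width-limited at 5868.00 × 3520.80.
3×2 in 2996×1498: fills the height, so the intermediate becomes 2247.00 × 1498.00 — a scale of ×0.3829.
So the scan's height is 3520.80 × 0.3829 ≈ 1348.20.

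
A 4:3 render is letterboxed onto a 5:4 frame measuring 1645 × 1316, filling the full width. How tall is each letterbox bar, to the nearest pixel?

41 px

That makes the image 1233.75 px tall (1645 × 3/4).
Leftover height: 1316 − 1233.75 = 82.25 px → 41.12 each side.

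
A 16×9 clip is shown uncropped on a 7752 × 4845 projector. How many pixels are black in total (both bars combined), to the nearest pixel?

16×9 (1.778) > 16×10 (1.600), so the clip fills the width.
That makes the image 4360.5000 px tall (7752 × 9/16).
4845 − 4360.5000 = 484.5000 px of bars.
Across the 7752-px span: 484.5000 × 7752 ≈ 3755844 px.

3755844 pixels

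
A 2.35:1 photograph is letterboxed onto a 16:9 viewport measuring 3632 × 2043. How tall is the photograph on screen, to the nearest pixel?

Since 2.350 > 1.778, the photograph is width-limited.
That makes the image 1545.53 px tall (3632 / 2.350).

1546 px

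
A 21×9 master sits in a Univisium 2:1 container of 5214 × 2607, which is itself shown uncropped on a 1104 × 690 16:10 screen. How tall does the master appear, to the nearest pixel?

First fit — 21×9 into 5214×2607 spans the width: 5214.00 × 2234.57.
Univisium 2:1 in 1104×690: fills the width, so the intermediate becomes 1104.00 × 552.00 — a scale of ×0.2117.
Applying the same ×0.2117: 2234.57 → 473.14.

473 px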